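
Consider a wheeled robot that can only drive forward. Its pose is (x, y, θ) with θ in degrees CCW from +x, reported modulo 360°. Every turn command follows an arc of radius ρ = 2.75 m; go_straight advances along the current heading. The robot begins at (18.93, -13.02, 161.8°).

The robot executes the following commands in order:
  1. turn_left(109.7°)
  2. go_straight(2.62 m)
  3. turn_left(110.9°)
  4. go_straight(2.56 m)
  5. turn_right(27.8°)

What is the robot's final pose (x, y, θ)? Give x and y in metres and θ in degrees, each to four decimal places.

(22.8612, -19.6232, 354.6000°)

set_pose: (x, y, θ) = (18.9300, -13.0200, 161.8000°), ρ = 2.75
turn_left(109.7°): centre at ρ to the left, rotate +109.7° → (15.3220, -15.7044, 271.5000°)
go_straight(2.62): x += 2.62·cos θ, y += 2.62·sin θ → (15.3906, -18.3235, 271.5000°)
turn_left(110.9°): centre at ρ to the left, rotate +110.9° → (19.1876, -20.7940, 382.4000° ≡ 22.4000°)
go_straight(2.56): x += 2.56·cos θ, y += 2.56·sin θ → (21.5544, -19.8185, 22.4000°)
turn_right(27.8°): centre at ρ to the right, rotate −27.8° → (22.8612, -19.6232, -5.4000° ≡ 354.6000°)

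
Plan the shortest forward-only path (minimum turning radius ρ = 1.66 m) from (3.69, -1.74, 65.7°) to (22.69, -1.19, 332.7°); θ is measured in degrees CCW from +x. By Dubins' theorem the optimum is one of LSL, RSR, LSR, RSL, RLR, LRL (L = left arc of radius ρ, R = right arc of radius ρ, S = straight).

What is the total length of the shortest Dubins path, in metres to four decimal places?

Let ψ = atan2(Δy, Δx) = atan2(0.55, 19.00) = 1.6581° be the start→goal bearing.
Normalize: d = |goal − start| / ρ = 19.007959/1.66 = 11.450578, α = (θ_start − ψ) mod 360° = 64.0419° = 1.117742 rad, β = (θ_goal − ψ) mod 360° = 331.0419° = 5.777771 rad.
Common terms: sin α = 0.899114, cos α = 0.437714, sin β = -0.484170, cos β = 0.874974, cos(α−β) = -0.052336, d² = 131.115728. Work in radians in the unit-radius frame; every candidate has L = ρ·(t + p + q).
LSL: p² = 2 + d² − 2cos(α−β) + 2d(sin α − sin β) = 164.899208; p = √p² = 12.841309; φ = atan2(cos β − cos α, d + sin α − sin β) = 0.034058 rad; t = (φ − α) mod 2π = 5.199501 rad, q = (β − φ) mod 2π = 5.743713 rad → L = 1.66·(5.199501 + 12.841309 + 5.743713) = 1.66·23.784523 = 39.482308 m
RSR: p² = 2 + d² − 2cos(α−β) + 2d(sin β − sin α) = 101.541592; p = √p² = 10.076785; φ = atan2(cos α − cos β, d − sin α + sin β) = -0.043406 rad; t = (α − φ) mod 2π = 1.161148 rad, q = (φ − β) mod 2π = 0.462008 rad → L = 1.66·(1.161148 + 10.076785 + 0.462008) = 1.66·11.699941 = 19.421902 m
LSR: p² = d² − 2 + 2cos(α−β) + 2d(sin α + sin β) = 138.513765; p = √p² = 11.769187; φ = atan2(−cos α − cos β, d + sin α + sin β) − atan2(−2, p) = 0.058145 rad; t = (φ − α) mod 2π = 5.223588 rad, q = (φ − β) mod 2π = 0.563559 rad → L = 1.66·(5.223588 + 11.769187 + 0.563559) = 1.66·17.556334 = 29.143515 m
RSL: p² = d² − 2 + 2cos(α−β) − 2d(sin α + sin β) = 119.508347; p = √p² = 10.931987; φ = atan2(cos α + cos β, d − sin α − sin β) − atan2(2, p) = -0.062555 rad; t = (α − φ) mod 2π = 1.180297 rad, q = (β − φ) mod 2π = 5.840326 rad → L = 1.66·(1.180297 + 10.931987 + 5.840326) = 1.66·17.952610 = 29.801332 m
RLR: c = (6 − d² + 2cos(α−β) + 2d(sin α − sin β))/8 = -11.692699, |c| > 1 → infeasible
LRL: c = (6 − d² + 2cos(α−β) − 2d(sin α − sin β))/8 = -19.612401, |c| > 1 → infeasible
Shortest: RSR with L = 19.421902 m ≈ 19.4219 m

19.4219 m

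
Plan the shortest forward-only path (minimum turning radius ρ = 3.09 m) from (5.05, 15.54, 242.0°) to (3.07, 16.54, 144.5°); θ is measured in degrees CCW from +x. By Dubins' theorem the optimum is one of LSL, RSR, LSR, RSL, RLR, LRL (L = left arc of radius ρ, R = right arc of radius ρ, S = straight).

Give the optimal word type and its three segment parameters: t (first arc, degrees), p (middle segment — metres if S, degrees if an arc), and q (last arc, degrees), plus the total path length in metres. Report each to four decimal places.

RLR: t = 7.5517°, p = 329.2646°, q = 59.2129°, L = 21.3581 m

Let ψ = atan2(Δy, Δx) = atan2(1.00, -1.98) = 153.2039° be the start→goal bearing.
Normalize: d = |goal − start| / ρ = 2.218197/3.09 = 0.717863, α = (θ_start − ψ) mod 360° = 88.7961° = 1.549784 rad, β = (θ_goal − ψ) mod 360° = 351.2961° = 6.131273 rad.
Common terms: sin α = 0.999779, cos α = 0.021011, sin β = -0.151328, cos β = 0.988484, cos(α−β) = -0.130526, d² = 0.515328. Work in radians in the unit-radius frame; every candidate has L = ρ·(t + p + q).
LSL: p² = 2 + d² − 2cos(α−β) + 2d(sin α − sin β) = 4.429056; p = √p² = 2.104532; φ = atan2(cos β − cos α, d + sin α − sin β) = 0.477668 rad; t = (φ − α) mod 2π = 5.211069 rad, q = (β − φ) mod 2π = 5.653606 rad → L = 3.09·(5.211069 + 2.104532 + 5.653606) = 3.09·12.969207 = 40.074849 m
RSR: p² = 2 + d² − 2cos(α−β) + 2d(sin β − sin α) = 1.123704; p = √p² = 1.060049; φ = atan2(cos α − cos β, d − sin α + sin β) = -1.991828 rad; t = (α − φ) mod 2π = 3.541612 rad, q = (φ − β) mod 2π = 4.443269 rad → L = 3.09·(3.541612 + 1.060049 + 4.443269) = 3.09·9.044930 = 27.948835 m
LSR: p² = d² − 2 + 2cos(α−β) + 2d(sin α + sin β) = -0.527581 < 0 → infeasible
RSL: p² = d² − 2 + 2cos(α−β) − 2d(sin α + sin β) = -2.963868 < 0 → infeasible
RLR: c = (6 − d² + 2cos(α−β) + 2d(sin α − sin β))/8 = 0.859537; p = 2π − arccos c = 5.746752 rad; φ = atan2(cos α − cos β, d − sin α + sin β) = -1.991828 rad; t = (α − φ + p/2) mod 2π = 0.131803 rad, q = (α − β − t + p) mod 2π = 1.033460 rad → L = 3.09·(0.131803 + 5.746752 + 1.033460) = 3.09·6.912015 = 21.358125 m
LRL: c = (6 − d² + 2cos(α−β) − 2d(sin α − sin β))/8 = 0.446368; p = 2π − arccos c = 5.175091 rad; φ = atan2(cos β − cos α, d + sin α − sin β) = 0.477668 rad; t = (φ − α + p/2) mod 2π = 1.515429 rad, q = (β − α − t + p) mod 2π = 1.957966 rad → L = 3.09·(1.515429 + 5.175091 + 1.957966) = 3.09·8.648487 = 26.723824 m
Shortest: RLR with L = 21.358125 m ≈ 21.3581 m
Convert RLR to answer units (arcs ×180/π): t = 0.131803·180/π = 7.5517°, p = 5.746752·180/π = 329.2646°, q = 1.033460·180/π = 59.2129°, L = 21.3581 m.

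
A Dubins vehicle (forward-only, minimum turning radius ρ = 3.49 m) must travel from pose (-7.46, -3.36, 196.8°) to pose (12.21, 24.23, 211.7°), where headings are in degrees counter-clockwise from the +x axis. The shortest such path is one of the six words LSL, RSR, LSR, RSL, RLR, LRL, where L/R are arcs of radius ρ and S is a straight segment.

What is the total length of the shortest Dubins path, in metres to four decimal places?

Let ψ = atan2(Δy, Δx) = atan2(27.59, 19.67) = 54.5134° be the start→goal bearing.
Normalize: d = |goal − start| / ρ = 33.883875/3.49 = 9.708847, α = (θ_start − ψ) mod 360° = 142.2866° = 2.483369 rad, β = (θ_goal − ψ) mod 360° = 157.1866° = 2.743423 rad.
Common terms: sin α = 0.611712, cos α = -0.791080, sin β = 0.387732, cos β = -0.921772, cos(α−β) = 0.966376, d² = 94.261706. Work in radians in the unit-radius frame; every candidate has L = ρ·(t + p + q).
LSL: p² = 2 + d² − 2cos(α−β) + 2d(sin α − sin β) = 98.678144; p = √p² = 9.933687; φ = atan2(cos β − cos α, d + sin α − sin β) = -0.013157 rad; t = (φ − α) mod 2π = 3.786659 rad, q = (β − φ) mod 2π = 2.756580 rad → L = 3.49·(3.786659 + 9.933687 + 2.756580) = 3.49·16.476927 = 57.504474 m
RSR: p² = 2 + d² − 2cos(α−β) + 2d(sin β − sin α) = 89.979762; p = √p² = 9.485766; φ = atan2(cos α − cos β, d − sin α + sin β) = 0.013778 rad; t = (α − φ) mod 2π = 2.469591 rad, q = (φ − β) mod 2π = 3.553540 rad → L = 3.49·(2.469591 + 9.485766 + 3.553540) = 3.49·15.508898 = 54.126052 m
LSR: p² = d² − 2 + 2cos(α−β) + 2d(sin α + sin β) = 113.601358; p = √p² = 10.658394; φ = atan2(−cos α − cos β, d + sin α + sin β) − atan2(−2, p) = 0.344101 rad; t = (φ − α) mod 2π = 4.143917 rad, q = (φ − β) mod 2π = 3.883863 rad → L = 3.49·(4.143917 + 10.658394 + 3.883863) = 3.49·18.686173 = 65.214745 m
RSL: p² = d² − 2 + 2cos(α−β) − 2d(sin α + sin β) = 74.787558; p = √p² = 8.647980; φ = atan2(cos α + cos β, d − sin α − sin β) − atan2(2, p) = -0.421461 rad; t = (α − φ) mod 2π = 2.904830 rad, q = (β − φ) mod 2π = 3.164884 rad → L = 3.49·(2.904830 + 8.647980 + 3.164884) = 3.49·14.717694 = 51.364753 m
RLR: c = (6 − d² + 2cos(α−β) + 2d(sin α − sin β))/8 = -10.247470, |c| > 1 → infeasible
LRL: c = (6 − d² + 2cos(α−β) − 2d(sin α − sin β))/8 = -11.334768, |c| > 1 → infeasible
Shortest: RSL with L = 51.364753 m ≈ 51.3648 m

51.3648 m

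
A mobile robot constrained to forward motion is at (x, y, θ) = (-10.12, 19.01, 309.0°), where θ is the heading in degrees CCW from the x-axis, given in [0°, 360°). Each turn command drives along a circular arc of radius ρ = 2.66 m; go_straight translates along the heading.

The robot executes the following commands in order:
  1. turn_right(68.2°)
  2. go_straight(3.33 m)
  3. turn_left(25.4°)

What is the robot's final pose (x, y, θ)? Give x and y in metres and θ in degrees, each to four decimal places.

set_pose: (x, y, θ) = (-10.1200, 19.0100, 309.0000°), ρ = 2.66
turn_right(68.2°): centre at ρ to the right, rotate −68.2° → (-9.8652, 16.0383, 240.8000°)
go_straight(3.33): x += 3.33·cos θ, y += 3.33·sin θ → (-11.4898, 13.1315, 240.8000°)
turn_left(25.4°): centre at ρ to the left, rotate +25.4° → (-11.8220, 12.0101, 266.2000°)

(-11.8220, 12.0101, 266.2000°)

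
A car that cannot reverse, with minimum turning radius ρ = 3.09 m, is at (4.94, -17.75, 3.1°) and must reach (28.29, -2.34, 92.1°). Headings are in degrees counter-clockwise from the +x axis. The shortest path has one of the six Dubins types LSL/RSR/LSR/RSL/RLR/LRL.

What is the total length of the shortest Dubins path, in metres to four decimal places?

28.6004 m

Let ψ = atan2(Δy, Δx) = atan2(15.41, 23.35) = 33.4231° be the start→goal bearing.
Normalize: d = |goal − start| / ρ = 27.976608/3.09 = 9.053918, α = (θ_start − ψ) mod 360° = 329.6769° = 5.753947 rad, β = (θ_goal − ψ) mod 360° = 58.6769° = 1.024105 rad.
Common terms: sin α = -0.504876, cos α = 0.863192, sin β = 0.854249, cos β = 0.519864, cos(α−β) = 0.017452, d² = 81.973440. Work in radians in the unit-radius frame; every candidate has L = ρ·(t + p + q).
LSL: p² = 2 + d² − 2cos(α−β) + 2d(sin α − sin β) = 59.327721; p = √p² = 7.702449; φ = atan2(cos β − cos α, d + sin α − sin β) = -0.044589 rad; t = (φ − α) mod 2π = 0.484649 rad, q = (β − φ) mod 2π = 1.068694 rad → L = 3.09·(0.484649 + 7.702449 + 1.068694) = 3.09·9.255792 = 28.600397 m
RSR: p² = 2 + d² − 2cos(α−β) + 2d(sin β − sin α) = 108.549349; p = √p² = 10.418702; φ = atan2(cos α − cos β, d − sin α + sin β) = 0.032959 rad; t = (α − φ) mod 2π = 5.720988 rad, q = (φ − β) mod 2π = 5.292039 rad → L = 3.09·(5.720988 + 10.418702 + 5.292039) = 3.09·21.431729 = 66.224044 m
LSR: p² = d² − 2 + 2cos(α−β) + 2d(sin α + sin β) = 86.334744; p = √p² = 9.291649; φ = atan2(−cos α − cos β, d + sin α + sin β) − atan2(−2, p) = 0.065977 rad; t = (φ − α) mod 2π = 0.595215 rad, q = (φ − β) mod 2π = 5.325058 rad → L = 3.09·(0.595215 + 9.291649 + 5.325058) = 3.09·15.211922 = 47.004839 m
RSL: p² = d² − 2 + 2cos(α−β) − 2d(sin α + sin β) = 73.681945; p = √p² = 8.583819; φ = atan2(cos α + cos β, d − sin α − sin β) − atan2(2, p) = -0.071341 rad; t = (α − φ) mod 2π = 5.825288 rad, q = (β − φ) mod 2π = 1.095446 rad → L = 3.09·(5.825288 + 8.583819 + 1.095446) = 3.09·15.504553 = 47.909068 m
RLR: c = (6 − d² + 2cos(α−β) + 2d(sin α − sin β))/8 = -12.568669, |c| > 1 → infeasible
LRL: c = (6 − d² + 2cos(α−β) − 2d(sin α − sin β))/8 = -6.415965, |c| > 1 → infeasible
Shortest: LSL with L = 28.600397 m ≈ 28.6004 m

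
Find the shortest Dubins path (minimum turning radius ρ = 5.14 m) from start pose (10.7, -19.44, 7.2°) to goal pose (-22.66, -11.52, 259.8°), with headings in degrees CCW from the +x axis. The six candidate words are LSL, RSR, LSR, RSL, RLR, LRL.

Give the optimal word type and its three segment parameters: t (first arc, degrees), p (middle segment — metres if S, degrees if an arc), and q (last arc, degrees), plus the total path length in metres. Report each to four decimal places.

Let ψ = atan2(Δy, Δx) = atan2(7.92, -33.36) = 166.6447° be the start→goal bearing.
Normalize: d = |goal − start| / ρ = 34.287257/5.14 = 6.670673, α = (θ_start − ψ) mod 360° = 200.5553° = 3.500351 rad, β = (θ_goal − ψ) mod 360° = 93.1553° = 1.625867 rad.
Common terms: sin α = -0.351112, cos α = -0.936333, sin β = 0.998484, cos β = -0.055043, cos(α−β) = -0.299041, d² = 44.497873. Work in radians in the unit-radius frame; every candidate has L = ρ·(t + p + q).
LSL: p² = 2 + d² − 2cos(α−β) + 2d(sin α − sin β) = 29.090530; p = √p² = 5.393564; φ = atan2(cos β − cos α, d + sin α − sin β) = 0.164133 rad; t = (φ − α) mod 2π = 2.946967 rad, q = (β − φ) mod 2π = 1.461735 rad → L = 5.14·(2.946967 + 5.393564 + 1.461735) = 5.14·9.802265 = 50.383644 m
RSR: p² = 2 + d² − 2cos(α−β) + 2d(sin β − sin α) = 65.101379; p = √p² = 8.068543; φ = atan2(cos α − cos β, d − sin α + sin β) = -0.109444 rad; t = (α − φ) mod 2π = 3.609795 rad, q = (φ − β) mod 2π = 4.547874 rad → L = 5.14·(3.609795 + 8.068543 + 4.547874) = 5.14·16.226211 = 83.402727 m
LSR: p² = d² − 2 + 2cos(α−β) + 2d(sin α + sin β) = 50.536605; p = √p² = 7.108910; φ = atan2(−cos α − cos β, d + sin α + sin β) − atan2(−2, p) = 0.408899 rad; t = (φ − α) mod 2π = 3.191733 rad, q = (φ − β) mod 2π = 5.066216 rad → L = 5.14·(3.191733 + 7.108910 + 5.066216) = 5.14·15.366860 = 78.985658 m
RSL: p² = d² − 2 + 2cos(α−β) − 2d(sin α + sin β) = 33.262977; p = √p² = 5.767406; φ = atan2(cos α + cos β, d − sin α − sin β) − atan2(2, p) = -0.496928 rad; t = (α − φ) mod 2π = 3.997279 rad, q = (β − φ) mod 2π = 2.122795 rad → L = 5.14·(3.997279 + 5.767406 + 2.122795) = 5.14·11.887481 = 61.101650 m
RLR: c = (6 − d² + 2cos(α−β) + 2d(sin α − sin β))/8 = -7.137672, |c| > 1 → infeasible
LRL: c = (6 − d² + 2cos(α−β) − 2d(sin α − sin β))/8 = -2.636316, |c| > 1 → infeasible
Shortest: LSL with L = 50.383644 m ≈ 50.3836 m
Convert LSL to answer units (arcs ×180/π): t = 2.946967·180/π = 168.8488°, p = ρ·p = 5.14·5.393564 = 27.7229 m, q = 1.461735·180/π = 83.7512°, L = 50.3836 m.

LSL: t = 168.8488°, p = 27.7229 m, q = 83.7512°, L = 50.3836 m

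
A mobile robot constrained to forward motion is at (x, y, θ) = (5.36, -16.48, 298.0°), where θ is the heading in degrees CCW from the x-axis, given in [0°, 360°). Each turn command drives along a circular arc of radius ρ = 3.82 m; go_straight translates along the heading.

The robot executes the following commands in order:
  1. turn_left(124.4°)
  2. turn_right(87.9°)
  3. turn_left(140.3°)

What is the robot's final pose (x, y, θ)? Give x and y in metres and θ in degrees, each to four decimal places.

set_pose: (x, y, θ) = (5.3600, -16.4800, 298.0000°), ρ = 3.82
turn_left(124.4°): centre at ρ to the left, rotate +124.4° → (12.1182, -16.4564, 422.4000° ≡ 62.4000°)
turn_right(87.9°): centre at ρ to the right, rotate −87.9° → (17.1480, -14.7783, -25.5000° ≡ 334.5000°)
turn_left(140.3°): centre at ρ to the left, rotate +140.3° → (22.2603, -9.7281, 474.8000° ≡ 114.8000°)

(22.2603, -9.7281, 114.8000°)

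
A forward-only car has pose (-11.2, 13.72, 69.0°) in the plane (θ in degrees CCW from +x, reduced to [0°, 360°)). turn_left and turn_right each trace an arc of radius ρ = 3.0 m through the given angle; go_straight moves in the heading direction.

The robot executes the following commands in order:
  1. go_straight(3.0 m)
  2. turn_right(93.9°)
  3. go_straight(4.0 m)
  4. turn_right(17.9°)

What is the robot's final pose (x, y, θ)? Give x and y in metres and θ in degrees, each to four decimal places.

set_pose: (x, y, θ) = (-11.2000, 13.7200, 69.0000°), ρ = 3.0
go_straight(3.0): x += 3.0·cos θ, y += 3.0·sin θ → (-10.1249, 16.5207, 69.0000°)
turn_right(93.9°): centre at ρ to the right, rotate −93.9° → (-6.0610, 18.1668, -24.9000° ≡ 335.1000°)
go_straight(4.0): x += 4.0·cos θ, y += 4.0·sin θ → (-2.4329, 16.4826, 335.1000°)
turn_right(17.9°): centre at ρ to the right, rotate −17.9° → (-1.6577, 15.9627, 317.2000°)

(-1.6577, 15.9627, 317.2000°)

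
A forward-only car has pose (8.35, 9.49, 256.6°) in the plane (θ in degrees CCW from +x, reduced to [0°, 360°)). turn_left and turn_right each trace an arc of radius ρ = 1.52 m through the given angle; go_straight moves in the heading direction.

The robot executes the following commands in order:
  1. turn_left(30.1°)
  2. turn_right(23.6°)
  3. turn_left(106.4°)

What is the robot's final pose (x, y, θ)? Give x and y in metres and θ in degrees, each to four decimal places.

(10.1857, 6.3998, 9.5000°)

set_pose: (x, y, θ) = (8.3500, 9.4900, 256.6000°), ρ = 1.52
turn_left(30.1°): centre at ρ to the left, rotate +30.1° → (8.3727, 8.7010, 286.7000°)
turn_right(23.6°): centre at ρ to the right, rotate −23.6° → (8.4258, 8.0816, 263.1000°)
turn_left(106.4°): centre at ρ to the left, rotate +106.4° → (10.1857, 6.3998, 369.5000° ≡ 9.5000°)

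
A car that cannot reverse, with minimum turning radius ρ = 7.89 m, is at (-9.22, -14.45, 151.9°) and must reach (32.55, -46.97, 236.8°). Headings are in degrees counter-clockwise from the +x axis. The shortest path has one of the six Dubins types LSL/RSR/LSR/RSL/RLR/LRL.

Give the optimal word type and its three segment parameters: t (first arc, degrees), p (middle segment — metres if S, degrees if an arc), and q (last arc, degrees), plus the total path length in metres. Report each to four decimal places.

Let ψ = atan2(Δy, Δx) = atan2(-32.52, 41.77) = -37.9025° be the start→goal bearing.
Normalize: d = |goal − start| / ρ = 52.936597/7.89 = 6.709328, α = (θ_start − ψ) mod 360° = 189.8025° = 3.312679 rad, β = (θ_goal − ψ) mod 360° = 274.7025° = 4.794463 rad.
Common terms: sin α = -0.170253, cos α = -0.985400, sin β = -0.996634, cos β = 0.081982, cos(α−β) = 0.088894, d² = 45.015081. Work in radians in the unit-radius frame; every candidate has L = ρ·(t + p + q).
LSL: p² = 2 + d² − 2cos(α−β) + 2d(sin α − sin β) = 57.926215; p = √p² = 7.610927; φ = atan2(cos β − cos α, d + sin α − sin β) = 0.140707 rad; t = (φ − α) mod 2π = 3.111214 rad, q = (β − φ) mod 2π = 4.653756 rad → L = 7.89·(3.111214 + 7.610927 + 4.653756) = 7.89·15.375897 = 121.315829 m
RSR: p² = 2 + d² − 2cos(α−β) + 2d(sin β − sin α) = 35.748369; p = √p² = 5.978994; φ = atan2(cos α − cos β, d − sin α + sin β) = -0.179484 rad; t = (α − φ) mod 2π = 3.492163 rad, q = (φ − β) mod 2π = 1.309238 rad → L = 7.89·(3.492163 + 5.978994 + 1.309238) = 7.89·10.780395 = 85.057314 m
LSR: p² = d² − 2 + 2cos(α−β) + 2d(sin α + sin β) = 27.534821; p = √p² = 5.247363; φ = atan2(−cos α − cos β, d + sin α + sin β) − atan2(−2, p) = 0.525725 rad; t = (φ − α) mod 2π = 3.496232 rad, q = (φ − β) mod 2π = 2.014447 rad → L = 7.89·(3.496232 + 5.247363 + 2.014447) = 7.89·10.758042 = 84.880952 m
RSL: p² = d² − 2 + 2cos(α−β) − 2d(sin α + sin β) = 58.850918; p = √p² = 7.671435; φ = atan2(cos α + cos β, d − sin α − sin β) − atan2(2, p) = -0.369234 rad; t = (α − φ) mod 2π = 3.681912 rad, q = (β − φ) mod 2π = 5.163697 rad → L = 7.89·(3.681912 + 7.671435 + 5.163697) = 7.89·16.517044 = 130.319480 m
RLR: c = (6 − d² + 2cos(α−β) + 2d(sin α − sin β))/8 = -3.468546, |c| > 1 → infeasible
LRL: c = (6 − d² + 2cos(α−β) − 2d(sin α − sin β))/8 = -6.240777, |c| > 1 → infeasible
Shortest: LSR with L = 84.880952 m ≈ 84.8810 m
Convert LSR to answer units (arcs ×180/π): t = 3.496232·180/π = 200.3193°, p = ρ·p = 7.89·5.247363 = 41.4017 m, q = 2.014447·180/π = 115.4193°, L = 84.8810 m.

LSR: t = 200.3193°, p = 41.4017 m, q = 115.4193°, L = 84.8810 m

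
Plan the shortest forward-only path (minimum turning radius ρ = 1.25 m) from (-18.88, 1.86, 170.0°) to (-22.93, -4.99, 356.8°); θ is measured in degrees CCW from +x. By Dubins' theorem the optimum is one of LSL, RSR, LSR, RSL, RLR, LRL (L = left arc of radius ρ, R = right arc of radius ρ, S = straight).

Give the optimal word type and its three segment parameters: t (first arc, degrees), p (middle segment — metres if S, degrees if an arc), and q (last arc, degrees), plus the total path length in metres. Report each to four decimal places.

LSL: t = 59.2732°, p = 5.7677 m, q = 127.5268°, L = 9.8431 m

Let ψ = atan2(Δy, Δx) = atan2(-6.85, -4.05) = -120.5933° be the start→goal bearing.
Normalize: d = |goal − start| / ρ = 7.957701/1.25 = 6.366161, α = (θ_start − ψ) mod 360° = 290.5933° = 5.071810 rad, β = (θ_goal − ψ) mod 360° = 117.3933° = 2.048900 rad.
Common terms: sin α = -0.936101, cos α = 0.351732, sin β = 0.887869, cos β = -0.460096, cos(α−β) = -0.992966, d² = 40.528000. Work in radians in the unit-radius frame; every candidate has L = ρ·(t + p + q).
LSL: p² = 2 + d² − 2cos(α−β) + 2d(sin α − sin β) = 21.290564; p = √p² = 4.614170; φ = atan2(cos β − cos α, d + sin α − sin β) = -0.176863 rad; t = (φ − α) mod 2π = 1.034512 rad, q = (β − φ) mod 2π = 2.225763 rad → L = 1.25·(1.034512 + 4.614170 + 2.225763) = 1.25·7.874445 = 9.843056 m
RSR: p² = 2 + d² − 2cos(α−β) + 2d(sin β − sin α) = 67.737298; p = √p² = 8.230267; φ = atan2(cos α − cos β, d − sin α + sin β) = 0.098800 rad; t = (α − φ) mod 2π = 4.973010 rad, q = (φ − β) mod 2π = 4.333086 rad → L = 1.25·(4.973010 + 8.230267 + 4.333086) = 1.25·17.536363 = 21.920453 m
LSR: p² = d² − 2 + 2cos(α−β) + 2d(sin α + sin β) = 35.927970; p = √p² = 5.993994; φ = atan2(−cos α − cos β, d + sin α + sin β) − atan2(−2, p) = 0.339201 rad; t = (φ − α) mod 2π = 1.550576 rad, q = (φ − β) mod 2π = 4.573487 rad → L = 1.25·(1.550576 + 5.993994 + 4.573487) = 1.25·12.118058 = 15.147572 m
RSL: p² = d² − 2 + 2cos(α−β) − 2d(sin α + sin β) = 37.156168; p = √p² = 6.095586; φ = atan2(cos α + cos β, d − sin α − sin β) − atan2(2, p) = -0.333931 rad; t = (α − φ) mod 2π = 5.405741 rad, q = (β − φ) mod 2π = 2.382831 rad → L = 1.25·(5.405741 + 6.095586 + 2.382831) = 1.25·13.884158 = 17.355198 m
RLR: c = (6 − d² + 2cos(α−β) + 2d(sin α − sin β))/8 = -7.467162, |c| > 1 → infeasible
LRL: c = (6 − d² + 2cos(α−β) − 2d(sin α − sin β))/8 = -1.661320, |c| > 1 → infeasible
Shortest: LSL with L = 9.843056 m ≈ 9.8431 m
Convert LSL to answer units (arcs ×180/π): t = 1.034512·180/π = 59.2732°, p = ρ·p = 1.25·4.614170 = 5.7677 m, q = 2.225763·180/π = 127.5268°, L = 9.8431 m.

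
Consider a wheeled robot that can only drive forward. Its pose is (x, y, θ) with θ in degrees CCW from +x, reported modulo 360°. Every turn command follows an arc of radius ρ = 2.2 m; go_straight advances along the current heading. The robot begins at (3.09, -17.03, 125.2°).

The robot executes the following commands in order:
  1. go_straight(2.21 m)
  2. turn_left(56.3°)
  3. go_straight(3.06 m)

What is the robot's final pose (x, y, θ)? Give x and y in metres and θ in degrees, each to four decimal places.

set_pose: (x, y, θ) = (3.0900, -17.0300, 125.2000°), ρ = 2.2
go_straight(2.21): x += 2.21·cos θ, y += 2.21·sin θ → (1.8161, -15.2241, 125.2000°)
turn_left(56.3°): centre at ρ to the left, rotate +56.3° → (-0.0392, -14.2930, 181.5000°)
go_straight(3.06): x += 3.06·cos θ, y += 3.06·sin θ → (-3.0982, -14.3731, 181.5000°)

(-3.0982, -14.3731, 181.5000°)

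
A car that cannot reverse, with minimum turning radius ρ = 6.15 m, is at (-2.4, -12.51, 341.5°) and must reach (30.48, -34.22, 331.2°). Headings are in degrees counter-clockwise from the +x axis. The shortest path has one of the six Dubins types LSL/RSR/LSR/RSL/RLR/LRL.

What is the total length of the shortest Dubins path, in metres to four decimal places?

Let ψ = atan2(Δy, Δx) = atan2(-21.71, 32.88) = -33.4360° be the start→goal bearing.
Normalize: d = |goal − start| / ρ = 39.400742/6.15 = 6.406625, α = (θ_start − ψ) mod 360° = 14.9360° = 0.260682 rad, β = (θ_goal − ψ) mod 360° = 4.6360° = 0.080913 rad.
Common terms: sin α = 0.257740, cos α = 0.966214, sin β = 0.080825, cos β = 0.996728, cos(α−β) = 0.983885, d² = 41.044841. Work in radians in the unit-radius frame; every candidate has L = ρ·(t + p + q).
LSL: p² = 2 + d² − 2cos(α−β) + 2d(sin α − sin β) = 43.343924; p = √p² = 6.583610; φ = atan2(cos β − cos α, d + sin α − sin β) = 0.004635 rad; t = (φ − α) mod 2π = 6.027138 rad, q = (β − φ) mod 2π = 0.076278 rad → L = 6.15·(6.027138 + 6.583610 + 0.076278) = 6.15·12.687027 = 78.025214 m
RSR: p² = 2 + d² − 2cos(α−β) + 2d(sin β − sin α) = 38.810218; p = √p² = 6.229785; φ = atan2(cos α − cos β, d − sin α + sin β) = -0.004898 rad; t = (α − φ) mod 2π = 0.265580 rad, q = (φ − β) mod 2π = 6.197374 rad → L = 6.15·(0.265580 + 6.229785 + 6.197374) = 6.15·12.692739 = 78.060345 m
LSR: p² = d² − 2 + 2cos(α−β) + 2d(sin α + sin β) = 45.350721; p = √p² = 6.734294; φ = atan2(−cos α − cos β, d + sin α + sin β) − atan2(−2, p) = 0.005498 rad; t = (φ − α) mod 2π = 6.028002 rad, q = (φ − β) mod 2π = 6.207771 rad → L = 6.15·(6.028002 + 6.734294 + 6.207771) = 6.15·18.970067 = 116.665909 m
RSL: p² = d² − 2 + 2cos(α−β) − 2d(sin α + sin β) = 36.674502; p = √p² = 6.055948; φ = atan2(cos α + cos β, d − sin α − sin β) − atan2(2, p) = -0.006113 rad; t = (α − φ) mod 2π = 0.266795 rad, q = (β − φ) mod 2π = 0.087026 rad → L = 6.15·(0.266795 + 6.055948 + 0.087026) = 6.15·6.409769 = 39.420077 m
RLR: c = (6 − d² + 2cos(α−β) + 2d(sin α − sin β))/8 = -3.851277, |c| > 1 → infeasible
LRL: c = (6 − d² + 2cos(α−β) − 2d(sin α − sin β))/8 = -4.417990, |c| > 1 → infeasible
Shortest: RSL with L = 39.420077 m ≈ 39.4201 m

39.4201 m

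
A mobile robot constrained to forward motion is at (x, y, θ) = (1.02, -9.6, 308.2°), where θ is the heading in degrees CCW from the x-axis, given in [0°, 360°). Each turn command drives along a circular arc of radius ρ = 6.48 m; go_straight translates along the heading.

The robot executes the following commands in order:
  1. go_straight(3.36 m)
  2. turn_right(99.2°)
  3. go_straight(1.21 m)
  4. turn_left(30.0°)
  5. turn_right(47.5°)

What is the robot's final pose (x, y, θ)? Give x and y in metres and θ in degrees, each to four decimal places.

set_pose: (x, y, θ) = (1.0200, -9.6000, 308.2000°), ρ = 6.48
go_straight(3.36): x += 3.36·cos θ, y += 3.36·sin θ → (3.0979, -12.2405, 308.2000°)
turn_right(99.2°): centre at ρ to the right, rotate −99.2° → (1.1471, -21.9153, 209.0000°)
go_straight(1.21): x += 1.21·cos θ, y += 1.21·sin θ → (0.0888, -22.5019, 209.0000°)
turn_left(30.0°): centre at ρ to the left, rotate +30.0° → (-2.3241, -24.8320, 239.0000°)
turn_right(47.5°): centre at ρ to the right, rotate −47.5° → (-6.5866, -27.8445, 191.5000°)

(-6.5866, -27.8445, 191.5000°)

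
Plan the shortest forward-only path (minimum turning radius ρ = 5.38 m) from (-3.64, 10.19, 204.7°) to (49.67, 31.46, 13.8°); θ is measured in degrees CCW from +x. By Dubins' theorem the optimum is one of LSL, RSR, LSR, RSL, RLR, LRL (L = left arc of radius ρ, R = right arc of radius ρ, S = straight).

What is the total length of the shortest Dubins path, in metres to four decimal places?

74.7857 m

Let ψ = atan2(Δy, Δx) = atan2(21.27, 53.31) = 21.7514° be the start→goal bearing.
Normalize: d = |goal − start| / ρ = 57.396594/5.38 = 10.668512, α = (θ_start − ψ) mod 360° = 182.9486° = 3.193056 rad, β = (θ_goal − ψ) mod 360° = 352.0486° = 6.144408 rad.
Common terms: sin α = -0.051441, cos α = -0.998676, sin β = -0.138332, cos β = 0.990386, cos(α−β) = -0.981959, d² = 113.817146. Work in radians in the unit-radius frame; every candidate has L = ρ·(t + p + q).
LSL: p² = 2 + d² − 2cos(α−β) + 2d(sin α − sin β) = 119.635072; p = √p² = 10.937782; φ = atan2(cos β − cos α, d + sin α − sin β) = 0.182870 rad; t = (φ − α) mod 2π = 3.272999 rad, q = (β − φ) mod 2π = 5.961538 rad → L = 5.38·(3.272999 + 10.937782 + 5.961538) = 5.38·20.172319 = 108.527076 m
RSR: p² = 2 + d² − 2cos(α−β) + 2d(sin β − sin α) = 115.927055; p = √p² = 10.766943; φ = atan2(cos α − cos β, d − sin α + sin β) = -0.185805 rad; t = (α − φ) mod 2π = 3.378861 rad, q = (φ − β) mod 2π = 6.236158 rad → L = 5.38·(3.378861 + 10.766943 + 6.236158) = 5.38·20.381962 = 109.654953 m
LSR: p² = d² − 2 + 2cos(α−β) + 2d(sin α + sin β) = 105.804034; p = √p² = 10.286109; φ = atan2(−cos α − cos β, d + sin α + sin β) − atan2(−2, p) = 0.192832 rad; t = (φ − α) mod 2π = 3.282961 rad, q = (φ − β) mod 2π = 0.331609 rad → L = 5.38·(3.282961 + 10.286109 + 0.331609) = 5.38·13.900679 = 74.785655 m
RSL: p² = d² − 2 + 2cos(α−β) − 2d(sin α + sin β) = 113.902423; p = √p² = 10.672508; φ = atan2(cos α + cos β, d − sin α − sin β) − atan2(2, p) = -0.186012 rad; t = (α − φ) mod 2π = 3.379068 rad, q = (β − φ) mod 2π = 0.047235 rad → L = 5.38·(3.379068 + 10.672508 + 0.047235) = 5.38·14.098811 = 75.851604 m
RLR: c = (6 − d² + 2cos(α−β) + 2d(sin α − sin β))/8 = -13.490882, |c| > 1 → infeasible
LRL: c = (6 − d² + 2cos(α−β) − 2d(sin α − sin β))/8 = -13.954384, |c| > 1 → infeasible
Shortest: LSR with L = 74.785655 m ≈ 74.7857 m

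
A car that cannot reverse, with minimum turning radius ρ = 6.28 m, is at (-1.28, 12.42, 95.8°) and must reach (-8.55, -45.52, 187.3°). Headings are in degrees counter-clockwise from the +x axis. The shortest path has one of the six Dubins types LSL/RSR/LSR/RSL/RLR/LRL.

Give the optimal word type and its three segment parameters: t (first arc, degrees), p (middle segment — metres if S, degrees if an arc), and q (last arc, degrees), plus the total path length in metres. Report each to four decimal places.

LSR: t = 186.3853°, p = 49.5413 m, q = 94.8853°, L = 80.3705 m

Let ψ = atan2(Δy, Δx) = atan2(-57.94, -7.27) = -97.1518° be the start→goal bearing.
Normalize: d = |goal − start| / ρ = 58.394319/6.28 = 9.298458, α = (θ_start − ψ) mod 360° = 192.9518° = 3.367644 rad, β = (θ_goal − ψ) mod 360° = 284.4518° = 4.964620 rad.
Common terms: sin α = -0.224131, cos α = -0.974559, sin β = -0.968358, cos β = 0.249565, cos(α−β) = -0.026177, d² = 86.461330. Work in radians in the unit-radius frame; every candidate has L = ρ·(t + p + q).
LSL: p² = 2 + d² − 2cos(α−β) + 2d(sin α − sin β) = 102.354008; p = √p² = 10.117016; φ = atan2(cos β − cos α, d + sin α − sin β) = 0.121294 rad; t = (φ − α) mod 2π = 3.036835 rad, q = (β − φ) mod 2π = 4.843327 rad → L = 6.28·(3.036835 + 10.117016 + 4.843327) = 6.28·17.997177 = 113.022274 m
RSR: p² = 2 + d² − 2cos(α−β) + 2d(sin β − sin α) = 74.673359; p = √p² = 8.641375; φ = atan2(cos α − cos β, d − sin α + sin β) = -0.142137 rad; t = (α − φ) mod 2π = 3.509781 rad, q = (φ − β) mod 2π = 1.176428 rad → L = 6.28·(3.509781 + 8.641375 + 1.176428) = 6.28·13.327584 = 83.697227 m
LSR: p² = d² − 2 + 2cos(α−β) + 2d(sin α + sin β) = 62.232355; p = √p² = 7.888749; φ = atan2(−cos α − cos β, d + sin α + sin β) − atan2(−2, p) = 0.337496 rad; t = (φ − α) mod 2π = 3.253038 rad, q = (φ − β) mod 2π = 1.656061 rad → L = 6.28·(3.253038 + 7.888749 + 1.656061) = 6.28·12.797847 = 80.370482 m
RSL: p² = d² − 2 + 2cos(α−β) − 2d(sin α + sin β) = 106.585596; p = √p² = 10.324030; φ = atan2(cos α + cos β, d − sin α − sin β) − atan2(2, p) = -0.260349 rad; t = (α − φ) mod 2π = 3.627994 rad, q = (β − φ) mod 2π = 5.224970 rad → L = 6.28·(3.627994 + 10.324030 + 5.224970) = 6.28·19.176993 = 120.431518 m
RLR: c = (6 − d² + 2cos(α−β) + 2d(sin α − sin β))/8 = -8.334170, |c| > 1 → infeasible
LRL: c = (6 − d² + 2cos(α−β) − 2d(sin α − sin β))/8 = -11.794251, |c| > 1 → infeasible
Shortest: LSR with L = 80.370482 m ≈ 80.3705 m
Convert LSR to answer units (arcs ×180/π): t = 3.253038·180/π = 186.3853°, p = ρ·p = 6.28·7.888749 = 49.5413 m, q = 1.656061·180/π = 94.8853°, L = 80.3705 m.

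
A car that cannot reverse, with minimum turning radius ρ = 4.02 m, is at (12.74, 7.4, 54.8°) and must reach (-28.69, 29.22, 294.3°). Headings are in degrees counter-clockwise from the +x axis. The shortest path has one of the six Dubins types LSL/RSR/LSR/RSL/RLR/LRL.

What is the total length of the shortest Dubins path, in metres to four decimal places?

57.2585 m

Let ψ = atan2(Δy, Δx) = atan2(21.82, -41.43) = 152.2255° be the start→goal bearing.
Normalize: d = |goal − start| / ρ = 46.824751/4.02 = 11.647948, α = (θ_start − ψ) mod 360° = 262.5745° = 4.582790 rad, β = (θ_goal − ψ) mod 360° = 142.0745° = 2.479668 rad.
Common terms: sin α = -0.991614, cos α = -0.129237, sin β = 0.614636, cos β = -0.788811, cos(α−β) = -0.507538, d² = 135.674692. Work in radians in the unit-radius frame; every candidate has L = ρ·(t + p + q).
LSL: p² = 2 + d² − 2cos(α−β) + 2d(sin α − sin β) = 101.270734; p = √p² = 10.063336; φ = atan2(cos β − cos α, d + sin α − sin β) = -0.065589 rad; t = (φ − α) mod 2π = 1.634807 rad, q = (β − φ) mod 2π = 2.545257 rad → L = 4.02·(1.634807 + 10.063336 + 2.545257) = 4.02·14.243400 = 57.258467 m
RSR: p² = 2 + d² − 2cos(α−β) + 2d(sin β − sin α) = 176.108804; p = √p² = 13.270599; φ = atan2(cos α − cos β, d − sin α + sin β) = 0.049722 rad; t = (α − φ) mod 2π = 4.533067 rad, q = (φ − β) mod 2π = 3.853240 rad → L = 4.02·(4.533067 + 13.270599 + 3.853240) = 4.02·21.656906 = 87.060763 m
LSR: p² = d² − 2 + 2cos(α−β) + 2d(sin α + sin β) = 123.877590; p = √p² = 11.130031; φ = atan2(−cos α − cos β, d + sin α + sin β) − atan2(−2, p) = 0.259070 rad; t = (φ − α) mod 2π = 1.959465 rad, q = (φ − β) mod 2π = 4.062587 rad → L = 4.02·(1.959465 + 11.130031 + 4.062587) = 4.02·17.152083 = 68.951375 m
RSL: p² = d² − 2 + 2cos(α−β) − 2d(sin α + sin β) = 141.441642; p = √p² = 11.892924; φ = atan2(cos α + cos β, d − sin α − sin β) − atan2(2, p) = -0.242806 rad; t = (α − φ) mod 2π = 4.825595 rad, q = (β − φ) mod 2π = 2.722474 rad → L = 4.02·(4.825595 + 11.892924 + 2.722474) = 4.02·19.440993 = 78.152792 m
RLR: c = (6 − d² + 2cos(α−β) + 2d(sin α − sin β))/8 = -21.013601, |c| > 1 → infeasible
LRL: c = (6 − d² + 2cos(α−β) − 2d(sin α − sin β))/8 = -11.658842, |c| > 1 → infeasible
Shortest: LSL with L = 57.258467 m ≈ 57.2585 m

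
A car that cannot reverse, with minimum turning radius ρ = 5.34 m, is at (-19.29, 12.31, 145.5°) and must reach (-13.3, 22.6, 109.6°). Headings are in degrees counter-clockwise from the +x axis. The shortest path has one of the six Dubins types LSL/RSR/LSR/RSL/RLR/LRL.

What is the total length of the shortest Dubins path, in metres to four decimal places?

Let ψ = atan2(Δy, Δx) = atan2(10.29, 5.99) = 59.7955° be the start→goal bearing.
Normalize: d = |goal − start| / ρ = 11.906477/5.34 = 2.229677, α = (θ_start − ψ) mod 360° = 85.7045° = 1.495825 rad, β = (θ_goal − ψ) mod 360° = 49.8045° = 0.869252 rad.
Common terms: sin α = 0.997191, cos α = 0.074901, sin β = 0.763846, cos β = 0.645398, cos(α−β) = 0.810042, d² = 4.971461. Work in radians in the unit-radius frame; every candidate has L = ρ·(t + p + q).
LSL: p² = 2 + d² − 2cos(α−β) + 2d(sin α − sin β) = 6.391944; p = √p² = 2.528229; φ = atan2(cos β − cos α, d + sin α − sin β) = 0.227611 rad; t = (φ − α) mod 2π = 5.014971 rad, q = (β − φ) mod 2π = 0.641641 rad → L = 5.34·(5.014971 + 2.528229 + 0.641641) = 5.34·8.184842 = 43.707054 m
RSR: p² = 2 + d² − 2cos(α−β) + 2d(sin β − sin α) = 4.310812; p = √p² = 2.076250; φ = atan2(cos α − cos β, d − sin α + sin β) = -0.278354 rad; t = (α − φ) mod 2π = 1.774179 rad, q = (φ − β) mod 2π = 5.135580 rad → L = 5.34·(1.774179 + 2.076250 + 5.135580) = 5.34·8.986008 = 47.985283 m
LSR: p² = d² − 2 + 2cos(α−β) + 2d(sin α + sin β) = 12.444635; p = √p² = 3.527695; φ = atan2(−cos α − cos β, d + sin α + sin β) − atan2(−2, p) = 0.337187 rad; t = (φ − α) mod 2π = 5.124547 rad, q = (φ − β) mod 2π = 5.751120 rad → L = 5.34·(5.124547 + 3.527695 + 5.751120) = 5.34·14.403362 = 76.913952 m
RSL: p² = d² − 2 + 2cos(α−β) − 2d(sin α + sin β) = -3.261546 < 0 → infeasible
RLR: c = (6 − d² + 2cos(α−β) + 2d(sin α − sin β))/8 = 0.461148; p = 2π − arccos c = 5.191678 rad; φ = atan2(cos α − cos β, d − sin α + sin β) = -0.278354 rad; t = (α − φ + p/2) mod 2π = 4.370018 rad, q = (α − β − t + p) mod 2π = 1.448233 rad → L = 5.34·(4.370018 + 5.191678 + 1.448233) = 5.34·11.009929 = 58.793023 m
LRL: c = (6 − d² + 2cos(α−β) − 2d(sin α − sin β))/8 = 0.201007; p = 2π − arccos c = 4.914775 rad; φ = atan2(cos β − cos α, d + sin α − sin β) = 0.227611 rad; t = (φ − α + p/2) mod 2π = 1.189173 rad, q = (β − α − t + p) mod 2π = 3.099028 rad → L = 5.34·(1.189173 + 4.914775 + 3.099028) = 5.34·9.202976 = 49.143894 m
Shortest: LSL with L = 43.707054 m ≈ 43.7071 m

43.7071 m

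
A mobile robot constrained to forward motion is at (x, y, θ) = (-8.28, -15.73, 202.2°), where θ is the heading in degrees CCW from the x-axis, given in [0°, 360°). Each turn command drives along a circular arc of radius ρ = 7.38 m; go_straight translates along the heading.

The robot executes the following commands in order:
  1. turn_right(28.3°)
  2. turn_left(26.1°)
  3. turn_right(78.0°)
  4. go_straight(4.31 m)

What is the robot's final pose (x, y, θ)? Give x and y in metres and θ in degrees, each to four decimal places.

(-26.2277, -9.9594, 122.0000°)

set_pose: (x, y, θ) = (-8.2800, -15.7300, 202.2000°), ρ = 7.38
turn_right(28.3°): centre at ρ to the right, rotate −28.3° → (-11.8527, -16.2353, 173.9000°)
turn_left(26.1°): centre at ρ to the left, rotate +26.1° → (-15.1610, -16.6386, 200.0000°)
turn_right(78.0°): centre at ρ to the right, rotate −78.0° → (-23.9437, -13.6144, 122.0000°)
go_straight(4.31): x += 4.31·cos θ, y += 4.31·sin θ → (-26.2277, -9.9594, 122.0000°)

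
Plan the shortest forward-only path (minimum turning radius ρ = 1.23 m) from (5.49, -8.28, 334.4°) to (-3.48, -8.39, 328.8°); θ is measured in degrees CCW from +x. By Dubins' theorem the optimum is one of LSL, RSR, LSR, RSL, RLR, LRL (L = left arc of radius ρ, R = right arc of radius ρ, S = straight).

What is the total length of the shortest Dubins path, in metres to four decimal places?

15.5861 m

Let ψ = atan2(Δy, Δx) = atan2(-0.11, -8.97) = -179.2974° be the start→goal bearing.
Normalize: d = |goal − start| / ρ = 8.970674/1.23 = 7.293231, α = (θ_start − ψ) mod 360° = 153.6974° = 2.682526 rad, β = (θ_goal − ψ) mod 360° = 148.0974° = 2.584787 rad.
Common terms: sin α = 0.443112, cos α = -0.896466, sin β = 0.528477, cos β = -0.848948, cos(α−β) = 0.995227, d² = 53.191222. Work in radians in the unit-radius frame; every candidate has L = ρ·(t + p + q).
LSL: p² = 2 + d² − 2cos(α−β) + 2d(sin α − sin β) = 51.955594; p = √p² = 7.208023; φ = atan2(cos β − cos α, d + sin α − sin β) = 0.006593 rad; t = (φ − α) mod 2π = 3.607252 rad, q = (β − φ) mod 2π = 2.578195 rad → L = 1.23·(3.607252 + 7.208023 + 2.578195) = 1.23·13.393470 = 16.473968 m
RSR: p² = 2 + d² − 2cos(α−β) + 2d(sin β − sin α) = 54.445941; p = √p² = 7.378749; φ = atan2(cos α − cos β, d − sin α + sin β) = -0.006440 rad; t = (α − φ) mod 2π = 2.688966 rad, q = (φ − β) mod 2π = 3.691958 rad → L = 1.23·(2.688966 + 7.378749 + 3.691958) = 1.23·13.759673 = 16.924398 m
LSR: p² = d² − 2 + 2cos(α−β) + 2d(sin α + sin β) = 67.353714; p = √p² = 8.206931; φ = atan2(−cos α − cos β, d + sin α + sin β) − atan2(−2, p) = 0.447165 rad; t = (φ − α) mod 2π = 4.047824 rad, q = (φ − β) mod 2π = 4.145563 rad → L = 1.23·(4.047824 + 8.206931 + 4.145563) = 1.23·16.400318 = 20.172391 m
RSL: p² = d² − 2 + 2cos(α−β) − 2d(sin α + sin β) = 39.009639; p = √p² = 6.245770; φ = atan2(cos α + cos β, d − sin α − sin β) − atan2(2, p) = -0.579289 rad; t = (α − φ) mod 2π = 3.261815 rad, q = (β − φ) mod 2π = 3.164077 rad → L = 1.23·(3.261815 + 6.245770 + 3.164077) = 1.23·12.671662 = 15.586144 m
RLR: c = (6 − d² + 2cos(α−β) + 2d(sin α − sin β))/8 = -5.805743, |c| > 1 → infeasible
LRL: c = (6 − d² + 2cos(α−β) − 2d(sin α − sin β))/8 = -5.494449, |c| > 1 → infeasible
Shortest: RSL with L = 15.586144 m ≈ 15.5861 m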